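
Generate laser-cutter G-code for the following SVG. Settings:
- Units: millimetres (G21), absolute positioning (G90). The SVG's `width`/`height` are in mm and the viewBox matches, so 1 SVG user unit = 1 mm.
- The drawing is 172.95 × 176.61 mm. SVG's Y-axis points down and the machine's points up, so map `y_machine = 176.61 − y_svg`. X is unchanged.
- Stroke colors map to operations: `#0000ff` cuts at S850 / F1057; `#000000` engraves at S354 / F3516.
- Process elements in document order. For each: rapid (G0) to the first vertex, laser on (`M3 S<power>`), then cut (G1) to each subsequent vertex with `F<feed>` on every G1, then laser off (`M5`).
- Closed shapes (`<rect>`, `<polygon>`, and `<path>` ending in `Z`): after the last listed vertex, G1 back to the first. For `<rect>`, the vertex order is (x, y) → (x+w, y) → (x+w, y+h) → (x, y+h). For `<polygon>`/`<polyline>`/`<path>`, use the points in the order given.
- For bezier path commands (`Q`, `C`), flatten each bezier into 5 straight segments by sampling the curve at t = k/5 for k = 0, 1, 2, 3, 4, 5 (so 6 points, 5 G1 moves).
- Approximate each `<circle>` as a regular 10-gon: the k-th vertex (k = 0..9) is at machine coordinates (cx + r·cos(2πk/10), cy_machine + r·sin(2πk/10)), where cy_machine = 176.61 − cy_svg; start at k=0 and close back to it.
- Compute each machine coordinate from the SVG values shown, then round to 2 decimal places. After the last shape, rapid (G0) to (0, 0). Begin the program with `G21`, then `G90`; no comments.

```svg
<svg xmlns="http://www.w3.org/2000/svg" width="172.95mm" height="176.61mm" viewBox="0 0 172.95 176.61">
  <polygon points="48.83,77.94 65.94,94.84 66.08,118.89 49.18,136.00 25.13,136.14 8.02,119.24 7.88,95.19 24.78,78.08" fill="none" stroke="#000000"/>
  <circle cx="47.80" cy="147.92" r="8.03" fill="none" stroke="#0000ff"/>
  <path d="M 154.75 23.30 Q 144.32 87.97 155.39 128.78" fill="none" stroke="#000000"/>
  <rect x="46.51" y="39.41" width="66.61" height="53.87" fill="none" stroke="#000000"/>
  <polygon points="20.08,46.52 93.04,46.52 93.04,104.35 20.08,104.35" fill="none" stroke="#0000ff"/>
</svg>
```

G21
G90
G0 X48.83 Y98.67
M3 S354
G1 X65.94 Y81.77 F3516
G1 X66.08 Y57.72 F3516
G1 X49.18 Y40.61 F3516
G1 X25.13 Y40.47 F3516
G1 X8.02 Y57.37 F3516
G1 X7.88 Y81.42 F3516
G1 X24.78 Y98.53 F3516
G1 X48.83 Y98.67 F3516
M5
G0 X55.83 Y28.69
M3 S850
G1 X54.30 Y33.41 F1057
G1 X50.28 Y36.33 F1057
G1 X45.32 Y36.33 F1057
G1 X41.30 Y33.41 F1057
G1 X39.77 Y28.69 F1057
G1 X41.30 Y23.97 F1057
G1 X45.32 Y21.05 F1057
G1 X50.28 Y21.05 F1057
G1 X54.30 Y23.97 F1057
G1 X55.83 Y28.69 F1057
M5
G0 X154.75 Y153.31
M3 S354
G1 X151.44 Y128.40 F3516
G1 X149.85 Y105.39 F3516
G1 X149.97 Y84.30 F3516
G1 X151.82 Y65.11 F3516
G1 X155.39 Y47.83 F3516
M5
G0 X46.51 Y137.20
M3 S354
G1 X113.12 Y137.20 F3516
G1 X113.12 Y83.33 F3516
G1 X46.51 Y83.33 F3516
G1 X46.51 Y137.20 F3516
M5
G0 X20.08 Y130.09
M3 S850
G1 X93.04 Y130.09 F1057
G1 X93.04 Y72.26 F1057
G1 X20.08 Y72.26 F1057
G1 X20.08 Y130.09 F1057
M5
G0 X0.00 Y0.00

Since the viewBox matches the mm dimensions, user units are millimetres directly. The only transform is the Y-flip y_m = 176.61 − y_svg.

Shape 1 is a regular polygon drawn with `<polygon>`. Its stroke #000000 means engrave at S354, F3516. After flipping Y the toolpath is (48.83,98.67) → (65.94,81.77) → (66.08,57.72) → (49.18,40.61) → (25.13,40.47) → (8.02,57.37) → (7.88,81.42) → (24.78,98.53) → (48.83,98.67), returning to the start.

Shape 2 is a circle drawn with `<circle>`. Its stroke #0000ff means cut at S850, F1057. After flipping Y the toolpath is (55.83,28.69) → (54.30,33.41) → (50.28,36.33) → (45.32,36.33) → (41.30,33.41) → (39.77,28.69) → (41.30,23.97) → (45.32,21.05) → (50.28,21.05) → (54.30,23.97) → (55.83,28.69), returning to the start.

Shape 3 is a quadratic bezier drawn with `<path>`. Its stroke #000000 means engrave at S354, F3516. After flipping Y the toolpath is (154.75,153.31) → (151.44,128.40) → (149.85,105.39) → (149.97,84.30) → (151.82,65.11) → (155.39,47.83).

Shape 4 is a rectangle drawn with `<rect>`. Its stroke #000000 means engrave at S354, F3516. After flipping Y the toolpath is (46.51,137.20) → (113.12,137.20) → (113.12,83.33) → (46.51,83.33) → (46.51,137.20), returning to the start.

Shape 5 is a rectangle drawn with `<polygon>`. Its stroke #0000ff means cut at S850, F1057. After flipping Y the toolpath is (20.08,130.09) → (93.04,130.09) → (93.04,72.26) → (20.08,72.26) → (20.08,130.09), returning to the start.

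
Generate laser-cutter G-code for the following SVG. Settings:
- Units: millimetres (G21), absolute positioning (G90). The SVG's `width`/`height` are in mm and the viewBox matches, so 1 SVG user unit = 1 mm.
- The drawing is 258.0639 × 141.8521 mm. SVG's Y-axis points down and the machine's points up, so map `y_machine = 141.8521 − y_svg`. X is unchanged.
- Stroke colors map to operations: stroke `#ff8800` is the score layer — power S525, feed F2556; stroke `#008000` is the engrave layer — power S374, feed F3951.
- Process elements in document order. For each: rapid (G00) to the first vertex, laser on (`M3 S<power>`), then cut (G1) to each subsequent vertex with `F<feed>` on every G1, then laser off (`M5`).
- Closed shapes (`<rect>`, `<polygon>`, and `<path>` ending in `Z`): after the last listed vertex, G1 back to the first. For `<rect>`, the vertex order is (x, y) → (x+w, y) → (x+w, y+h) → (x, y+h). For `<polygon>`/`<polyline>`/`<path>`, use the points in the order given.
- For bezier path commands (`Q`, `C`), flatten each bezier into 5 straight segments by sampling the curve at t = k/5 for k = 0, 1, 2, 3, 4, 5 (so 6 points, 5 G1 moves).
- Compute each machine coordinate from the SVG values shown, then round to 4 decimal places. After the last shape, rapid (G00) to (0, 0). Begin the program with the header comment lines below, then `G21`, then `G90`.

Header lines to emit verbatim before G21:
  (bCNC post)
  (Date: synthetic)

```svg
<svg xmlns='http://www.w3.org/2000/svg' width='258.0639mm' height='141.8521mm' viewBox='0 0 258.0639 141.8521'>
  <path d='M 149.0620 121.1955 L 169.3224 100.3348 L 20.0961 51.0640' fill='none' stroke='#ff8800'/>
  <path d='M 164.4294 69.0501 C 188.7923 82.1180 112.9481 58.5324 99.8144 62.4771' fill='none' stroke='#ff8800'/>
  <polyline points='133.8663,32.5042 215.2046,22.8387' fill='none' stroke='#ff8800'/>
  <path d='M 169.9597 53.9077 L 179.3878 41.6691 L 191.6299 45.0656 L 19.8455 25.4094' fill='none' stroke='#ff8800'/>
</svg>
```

(bCNC post)
(Date: synthetic)
G21
G90
G00 X149.0620 Y20.6566
M3 S525
G1 X169.3224 Y41.5173 F2556
G1 X20.0961 Y90.7881 F2556
M5
G00 X164.4294 Y72.8020
M3 S525
G1 X168.3256 Y68.8462 F2556
G1 X155.9922 Y70.6064 F2556
G1 X135.2492 Y75.0019 F2556
G1 X113.9165 Y78.9517 F2556
G1 X99.8144 Y79.3750 F2556
M5
G00 X133.8663 Y109.3479
M3 S525
G1 X215.2046 Y119.0134 F2556
M5
G00 X169.9597 Y87.9444
M3 S525
G1 X179.3878 Y100.1830 F2556
G1 X191.6299 Y96.7865 F2556
G1 X19.8455 Y116.4427 F2556
M5
G00 X0.0000 Y0.0000

viewBox `0 0 258.0639 141.8521` with mm width/height → 1 unit = 1 mm. Flip: y_m = 141.8521 − y_svg.

**Shape 1** — `<path>` open polyline, stroke `#ff8800` → score (S525, F2556). Machine vertices: (149.0620,20.6566) → (169.3224,41.5173) → (20.0961,90.7881). Open path.

**Shape 2** — `<path>` cubic bezier, stroke `#ff8800` → score (S525, F2556). Control points (SVG): P0=(164.4294,69.0501), P1=(188.7923,82.1180), P2=(112.9481,58.5324), P3=(99.8144,62.4771); sampled at t=k/5. Machine vertices: (164.4294,72.8020) → (168.3256,68.8462) → (155.9922,70.6064) → (135.2492,75.0019) → (113.9165,78.9517) → (99.8144,79.3750). Open path.

**Shape 3** — `<polyline>` line segment, stroke `#ff8800` → score (S525, F2556). Machine vertices: (133.8663,109.3479) → (215.2046,119.0134). Open path.

**Shape 4** — `<path>` open polyline, stroke `#ff8800` → score (S525, F2556). Machine vertices: (169.9597,87.9444) → (179.3878,100.1830) → (191.6299,96.7865) → (19.8455,116.4427). Open path.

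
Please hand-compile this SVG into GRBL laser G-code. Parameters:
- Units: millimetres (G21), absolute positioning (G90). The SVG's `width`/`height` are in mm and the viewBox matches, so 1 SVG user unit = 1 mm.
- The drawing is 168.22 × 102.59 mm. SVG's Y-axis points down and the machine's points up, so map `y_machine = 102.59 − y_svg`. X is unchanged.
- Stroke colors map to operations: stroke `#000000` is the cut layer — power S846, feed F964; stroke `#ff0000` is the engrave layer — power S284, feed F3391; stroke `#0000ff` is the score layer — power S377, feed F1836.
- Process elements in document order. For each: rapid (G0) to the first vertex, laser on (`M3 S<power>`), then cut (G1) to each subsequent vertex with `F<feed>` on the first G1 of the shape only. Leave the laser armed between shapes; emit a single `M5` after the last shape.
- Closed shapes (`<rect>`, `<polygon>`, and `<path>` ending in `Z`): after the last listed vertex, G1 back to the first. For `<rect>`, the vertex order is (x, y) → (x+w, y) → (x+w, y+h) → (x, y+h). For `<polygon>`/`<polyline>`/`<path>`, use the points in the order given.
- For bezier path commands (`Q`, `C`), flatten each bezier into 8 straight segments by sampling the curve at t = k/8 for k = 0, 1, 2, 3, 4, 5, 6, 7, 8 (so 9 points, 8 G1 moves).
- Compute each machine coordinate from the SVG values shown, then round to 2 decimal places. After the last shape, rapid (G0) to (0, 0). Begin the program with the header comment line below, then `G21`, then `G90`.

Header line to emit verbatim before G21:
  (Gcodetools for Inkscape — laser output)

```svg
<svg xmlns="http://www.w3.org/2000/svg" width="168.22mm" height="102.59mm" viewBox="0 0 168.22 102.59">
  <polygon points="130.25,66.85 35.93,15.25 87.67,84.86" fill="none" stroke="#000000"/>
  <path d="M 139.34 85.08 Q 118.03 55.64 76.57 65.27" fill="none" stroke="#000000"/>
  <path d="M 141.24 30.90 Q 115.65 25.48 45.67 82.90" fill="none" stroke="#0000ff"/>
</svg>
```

1 u = 1 mm; y_m = 102.59 − y.

[1] `<polygon>` closed polygon, #000000→cut S846 F964: (130.25,35.74) → (35.93,87.34) → (87.67,17.73) → (130.25,35.74) (closed)

[2] `<path>` quadratic bezier, #000000→cut S846 F964: (139.34,17.51) → (133.70,24.26) → (127.43,29.79) → (120.52,34.10) → (112.99,37.18) → (104.83,39.05) → (96.04,39.69) → (86.62,39.12) → (76.57,37.32)

[3] `<path>` quadratic bezier, #0000ff→score S377 F1836: (141.24,71.69) → (134.15,72.06) → (125.67,70.47) → (115.81,66.92) → (104.55,61.40) → (91.91,53.92) → (77.89,44.47) → (62.47,33.06) → (45.67,19.69)

(Gcodetools for Inkscape — laser output)
G21
G90
G0 X130.25 Y35.74
M3 S846
G1 X35.93 Y87.34 F964
G1 X87.67 Y17.73
G1 X130.25 Y35.74
G0 X139.34 Y17.51
M3 S846
G1 X133.70 Y24.26 F964
G1 X127.43 Y29.79
G1 X120.52 Y34.10
G1 X112.99 Y37.18
G1 X104.83 Y39.05
G1 X96.04 Y39.69
G1 X86.62 Y39.12
G1 X76.57 Y37.32
G0 X141.24 Y71.69
M3 S377
G1 X134.15 Y72.06 F1836
G1 X125.67 Y70.47
G1 X115.81 Y66.92
G1 X104.55 Y61.40
G1 X91.91 Y53.92
G1 X77.89 Y44.47
G1 X62.47 Y33.06
G1 X45.67 Y19.69
M5
G0 X0.00 Y0.00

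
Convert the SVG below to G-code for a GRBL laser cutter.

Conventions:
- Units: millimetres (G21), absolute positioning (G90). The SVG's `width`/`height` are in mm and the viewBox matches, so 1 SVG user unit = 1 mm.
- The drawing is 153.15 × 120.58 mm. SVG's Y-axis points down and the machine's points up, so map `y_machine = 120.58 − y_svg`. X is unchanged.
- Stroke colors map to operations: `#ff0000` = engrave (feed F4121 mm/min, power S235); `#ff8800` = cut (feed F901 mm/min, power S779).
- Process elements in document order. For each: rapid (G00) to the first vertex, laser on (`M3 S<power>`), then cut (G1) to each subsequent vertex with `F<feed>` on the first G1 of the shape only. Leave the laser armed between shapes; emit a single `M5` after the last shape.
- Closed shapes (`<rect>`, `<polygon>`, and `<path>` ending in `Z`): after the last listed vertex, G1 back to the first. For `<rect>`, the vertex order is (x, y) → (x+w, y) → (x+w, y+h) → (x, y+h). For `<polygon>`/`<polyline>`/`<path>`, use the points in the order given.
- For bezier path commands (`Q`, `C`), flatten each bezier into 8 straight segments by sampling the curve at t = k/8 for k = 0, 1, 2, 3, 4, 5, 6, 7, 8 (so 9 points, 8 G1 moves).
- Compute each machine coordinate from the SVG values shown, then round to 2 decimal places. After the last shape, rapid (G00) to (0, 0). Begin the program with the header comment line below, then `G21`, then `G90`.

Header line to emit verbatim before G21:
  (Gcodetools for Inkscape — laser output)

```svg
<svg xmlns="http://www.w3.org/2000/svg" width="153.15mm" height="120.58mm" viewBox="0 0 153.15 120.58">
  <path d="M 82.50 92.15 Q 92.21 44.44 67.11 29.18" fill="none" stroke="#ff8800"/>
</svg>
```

(Gcodetools for Inkscape — laser output)
G21
G90
G00 X82.50 Y28.43
M3 S779
G1 X84.38 Y39.85 F901
G1 X85.18 Y50.26
G1 X84.89 Y59.65
G1 X83.51 Y68.03
G1 X81.04 Y75.39
G1 X77.48 Y81.74
G1 X72.84 Y87.08
G1 X67.11 Y91.40
M5
G00 X0.00 Y0.00

viewBox `0 0 153.15 120.58` with mm width/height → 1 unit = 1 mm. Flip: y_m = 120.58 − y_svg.

**Shape 1** — `<path>` quadratic bezier, stroke `#ff8800` → cut (S779, F901). Control points (SVG): P0=(82.50,92.15), P1=(92.21,44.44), P2=(67.11,29.18); sampled at t=k/8. Machine vertices: (82.50,28.43) → (84.38,39.85) → (85.18,50.26) → (84.89,59.65) → (83.51,68.03) → (81.04,75.39) → (77.48,81.74) → (72.84,87.08) → (67.11,91.40). Open path.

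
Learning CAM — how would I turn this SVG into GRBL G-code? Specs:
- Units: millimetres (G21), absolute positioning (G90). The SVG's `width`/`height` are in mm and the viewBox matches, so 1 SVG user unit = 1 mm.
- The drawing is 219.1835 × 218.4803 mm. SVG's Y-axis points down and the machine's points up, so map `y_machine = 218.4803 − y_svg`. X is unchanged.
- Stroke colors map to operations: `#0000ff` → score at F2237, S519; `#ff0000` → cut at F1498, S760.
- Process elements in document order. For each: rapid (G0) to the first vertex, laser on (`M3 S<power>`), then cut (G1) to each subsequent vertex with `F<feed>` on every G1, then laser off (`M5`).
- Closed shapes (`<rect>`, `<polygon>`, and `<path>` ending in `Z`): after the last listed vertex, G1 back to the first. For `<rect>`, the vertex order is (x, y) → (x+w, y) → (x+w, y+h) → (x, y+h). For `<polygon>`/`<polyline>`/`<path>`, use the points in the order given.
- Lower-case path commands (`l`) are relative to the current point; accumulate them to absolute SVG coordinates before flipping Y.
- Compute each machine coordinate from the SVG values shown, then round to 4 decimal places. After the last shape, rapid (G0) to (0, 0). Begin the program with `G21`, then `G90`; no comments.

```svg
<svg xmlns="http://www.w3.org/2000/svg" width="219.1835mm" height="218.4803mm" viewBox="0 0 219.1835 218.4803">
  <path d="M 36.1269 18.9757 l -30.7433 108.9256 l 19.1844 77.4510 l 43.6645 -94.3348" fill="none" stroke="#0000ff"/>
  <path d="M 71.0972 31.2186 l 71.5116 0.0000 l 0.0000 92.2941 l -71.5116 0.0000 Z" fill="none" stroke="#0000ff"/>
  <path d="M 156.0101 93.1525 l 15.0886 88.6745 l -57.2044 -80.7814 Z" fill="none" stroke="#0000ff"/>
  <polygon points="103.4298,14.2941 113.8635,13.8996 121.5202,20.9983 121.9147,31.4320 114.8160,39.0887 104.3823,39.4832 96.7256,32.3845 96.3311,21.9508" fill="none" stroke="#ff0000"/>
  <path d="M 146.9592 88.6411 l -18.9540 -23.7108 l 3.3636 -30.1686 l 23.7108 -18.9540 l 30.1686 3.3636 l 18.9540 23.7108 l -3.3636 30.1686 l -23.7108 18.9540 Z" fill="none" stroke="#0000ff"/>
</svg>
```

G21
G90
G0 X36.1269 Y199.5046
M3 S519
G1 X5.3836 Y90.5790 F2237
G1 X24.5680 Y13.1280 F2237
G1 X68.2325 Y107.4628 F2237
M5
G0 X71.0972 Y187.2617
M3 S519
G1 X142.6088 Y187.2617 F2237
G1 X142.6088 Y94.9676 F2237
G1 X71.0972 Y94.9676 F2237
G1 X71.0972 Y187.2617 F2237
M5
G0 X156.0101 Y125.3278
M3 S519
G1 X171.0987 Y36.6533 F2237
G1 X113.8943 Y117.4347 F2237
G1 X156.0101 Y125.3278 F2237
M5
G0 X103.4298 Y204.1862
M3 S760
G1 X113.8635 Y204.5807 F1498
G1 X121.5202 Y197.4820 F1498
G1 X121.9147 Y187.0483 F1498
G1 X114.8160 Y179.3916 F1498
G1 X104.3823 Y178.9971 F1498
G1 X96.7256 Y186.0958 F1498
G1 X96.3311 Y196.5295 F1498
G1 X103.4298 Y204.1862 F1498
M5
G0 X146.9592 Y129.8392
M3 S519
G1 X128.0052 Y153.5500 F2237
G1 X131.3688 Y183.7186 F2237
G1 X155.0796 Y202.6726 F2237
G1 X185.2482 Y199.3090 F2237
G1 X204.2022 Y175.5982 F2237
G1 X200.8386 Y145.4296 F2237
G1 X177.1278 Y126.4756 F2237
G1 X146.9592 Y129.8392 F2237
M5
G0 X0.0000 Y0.0000

viewBox `0 0 219.1835 218.4803` with mm width/height → 1 unit = 1 mm. Flip: y_m = 218.4803 − y_svg.

**Shape 1** — `<path>` open polyline, stroke `#0000ff` → score (S519, F2237). Machine vertices: (36.1269,199.5046) → (5.3836,90.5790) → (24.5680,13.1280) → (68.2325,107.4628). Open path.

**Shape 2** — `<path>` rectangle, stroke `#0000ff` → score (S519, F2237). Machine vertices: (71.0972,187.2617) → (142.6088,187.2617) → (142.6088,94.9676) → (71.0972,94.9676) → (71.0972,187.2617). Closed: final G1 returns to the first vertex.

**Shape 3** — `<path>` closed polygon, stroke `#0000ff` → score (S519, F2237). Machine vertices: (156.0101,125.3278) → (171.0987,36.6533) → (113.8943,117.4347) → (156.0101,125.3278). Closed: final G1 returns to the first vertex.

**Shape 4** — `<polygon>` regular polygon, stroke `#ff0000` → cut (S760, F1498). Machine vertices: (103.4298,204.1862) → (113.8635,204.5807) → (121.5202,197.4820) → (121.9147,187.0483) → (114.8160,179.3916) → (104.3823,178.9971) → (96.7256,186.0958) → (96.3311,196.5295) → (103.4298,204.1862). Closed: final G1 returns to the first vertex.

**Shape 5** — `<path>` regular polygon, stroke `#0000ff` → score (S519, F2237). Machine vertices: (146.9592,129.8392) → (128.0052,153.5500) → (131.3688,183.7186) → (155.0796,202.6726) → (185.2482,199.3090) → (204.2022,175.5982) → (200.8386,145.4296) → (177.1278,126.4756) → (146.9592,129.8392). Closed: final G1 returns to the first vertex.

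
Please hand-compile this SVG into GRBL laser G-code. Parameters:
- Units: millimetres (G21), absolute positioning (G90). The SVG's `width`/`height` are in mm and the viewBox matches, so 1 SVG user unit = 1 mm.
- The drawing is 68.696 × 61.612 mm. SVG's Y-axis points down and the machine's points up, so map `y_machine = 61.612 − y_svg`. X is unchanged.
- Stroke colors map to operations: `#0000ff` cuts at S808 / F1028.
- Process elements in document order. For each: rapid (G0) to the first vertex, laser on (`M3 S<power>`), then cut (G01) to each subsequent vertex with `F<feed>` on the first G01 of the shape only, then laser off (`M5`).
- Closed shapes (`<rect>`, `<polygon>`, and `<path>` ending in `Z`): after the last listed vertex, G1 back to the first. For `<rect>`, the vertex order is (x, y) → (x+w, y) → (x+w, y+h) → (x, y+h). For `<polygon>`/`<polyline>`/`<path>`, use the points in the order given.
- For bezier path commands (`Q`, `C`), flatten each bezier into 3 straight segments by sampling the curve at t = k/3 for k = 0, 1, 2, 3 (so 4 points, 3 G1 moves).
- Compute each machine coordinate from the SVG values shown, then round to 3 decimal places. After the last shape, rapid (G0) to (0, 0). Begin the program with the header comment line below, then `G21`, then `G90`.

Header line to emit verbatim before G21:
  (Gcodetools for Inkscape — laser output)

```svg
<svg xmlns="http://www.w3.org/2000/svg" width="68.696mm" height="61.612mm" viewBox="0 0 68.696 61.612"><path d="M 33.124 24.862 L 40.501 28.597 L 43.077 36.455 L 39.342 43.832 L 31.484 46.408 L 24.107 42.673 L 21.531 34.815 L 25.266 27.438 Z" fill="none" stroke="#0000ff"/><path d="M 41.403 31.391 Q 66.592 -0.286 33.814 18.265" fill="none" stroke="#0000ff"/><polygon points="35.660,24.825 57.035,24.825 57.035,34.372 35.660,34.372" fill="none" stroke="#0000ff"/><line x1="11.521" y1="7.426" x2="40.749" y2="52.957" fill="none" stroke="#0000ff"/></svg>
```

(Gcodetools for Inkscape — laser output)
G21
G90
G0 X33.124 Y36.750
M3 S808
G01 X40.501 Y33.015 F1028
G01 X43.077 Y25.157
G01 X39.342 Y17.780
G01 X31.484 Y15.204
G01 X24.107 Y18.939
G01 X21.531 Y26.797
G01 X25.266 Y34.174
G01 X33.124 Y36.750
M5
G0 X41.403 Y30.221
M3 S808
G01 X51.755 Y45.758 F1028
G01 X49.225 Y50.133
G01 X33.814 Y43.347
M5
G0 X35.660 Y36.787
M3 S808
G01 X57.035 Y36.787 F1028
G01 X57.035 Y27.240
G01 X35.660 Y27.240
G01 X35.660 Y36.787
M5
G0 X11.521 Y54.186
M3 S808
G01 X40.749 Y8.655 F1028
M5
G0 X0.000 Y0.000

viewBox `0 0 68.696 61.612` with mm width/height → 1 unit = 1 mm. Flip: y_m = 61.612 − y_svg.

**Shape 1** — `<path>` regular polygon, stroke `#0000ff` → cut (S808, F1028). Machine vertices: (33.124,36.750) → (40.501,33.015) → (43.077,25.157) → (39.342,17.780) → (31.484,15.204) → (24.107,18.939) → (21.531,26.797) → (25.266,34.174) → (33.124,36.750). Closed: final G1 returns to the first vertex.

**Shape 2** — `<path>` quadratic bezier, stroke `#0000ff` → cut (S808, F1028). Control points (SVG): P0=(41.403,31.391), P1=(66.592,-0.286), P2=(33.814,18.265); sampled at t=k/3. Machine vertices: (41.403,30.221) → (51.755,45.758) → (49.225,50.133) → (33.814,43.347). Open path.

**Shape 3** — `<polygon>` rectangle, stroke `#0000ff` → cut (S808, F1028). Machine vertices: (35.660,36.787) → (57.035,36.787) → (57.035,27.240) → (35.660,27.240) → (35.660,36.787). Closed: final G1 returns to the first vertex.

**Shape 4** — `<line>` line segment, stroke `#0000ff` → cut (S808, F1028). Machine vertices: (11.521,54.186) → (40.749,8.655). Open path.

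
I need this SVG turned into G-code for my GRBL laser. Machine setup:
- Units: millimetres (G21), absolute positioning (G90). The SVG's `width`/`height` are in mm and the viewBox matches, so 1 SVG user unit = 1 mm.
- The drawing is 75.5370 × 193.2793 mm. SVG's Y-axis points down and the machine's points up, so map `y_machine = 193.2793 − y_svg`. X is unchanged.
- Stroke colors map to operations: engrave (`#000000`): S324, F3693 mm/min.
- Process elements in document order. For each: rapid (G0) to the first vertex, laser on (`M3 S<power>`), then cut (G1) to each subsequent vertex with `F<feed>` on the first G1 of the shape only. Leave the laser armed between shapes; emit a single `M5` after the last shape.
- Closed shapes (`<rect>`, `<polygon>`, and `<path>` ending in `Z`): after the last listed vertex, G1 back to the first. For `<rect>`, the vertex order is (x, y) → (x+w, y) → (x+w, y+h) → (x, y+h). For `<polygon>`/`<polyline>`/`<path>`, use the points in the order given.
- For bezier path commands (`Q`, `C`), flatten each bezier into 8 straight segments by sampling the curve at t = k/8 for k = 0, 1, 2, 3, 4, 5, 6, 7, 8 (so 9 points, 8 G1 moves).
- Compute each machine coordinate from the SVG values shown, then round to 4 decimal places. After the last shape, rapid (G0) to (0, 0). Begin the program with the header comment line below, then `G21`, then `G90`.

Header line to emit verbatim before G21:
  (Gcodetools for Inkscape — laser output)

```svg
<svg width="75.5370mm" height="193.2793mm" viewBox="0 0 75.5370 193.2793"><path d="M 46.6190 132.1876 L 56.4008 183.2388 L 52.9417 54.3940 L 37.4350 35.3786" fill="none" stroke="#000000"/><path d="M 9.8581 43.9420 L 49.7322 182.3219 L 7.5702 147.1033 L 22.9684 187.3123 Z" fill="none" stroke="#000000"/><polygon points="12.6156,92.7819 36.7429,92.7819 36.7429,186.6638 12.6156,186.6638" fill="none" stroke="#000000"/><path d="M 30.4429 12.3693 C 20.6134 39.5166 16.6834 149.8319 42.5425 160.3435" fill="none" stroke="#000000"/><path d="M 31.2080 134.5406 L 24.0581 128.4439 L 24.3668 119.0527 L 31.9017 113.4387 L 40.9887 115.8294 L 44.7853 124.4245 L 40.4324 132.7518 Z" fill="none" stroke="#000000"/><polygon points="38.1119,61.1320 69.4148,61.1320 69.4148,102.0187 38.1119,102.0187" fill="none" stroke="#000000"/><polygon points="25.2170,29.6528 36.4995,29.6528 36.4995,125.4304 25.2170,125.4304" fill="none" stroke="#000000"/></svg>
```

Since the viewBox matches the mm dimensions, user units are millimetres directly. The only transform is the Y-flip y_m = 193.2793 − y_svg.

Shape 1 is a open polyline drawn with `<path>`. Its stroke #000000 means engrave at S324, F3693. After flipping Y the toolpath is (46.6190,61.0917) → (56.4008,10.0405) → (52.9417,138.8853) → (37.4350,157.9007).

Shape 2 is a closed polygon drawn with `<path>`. Its stroke #000000 means engrave at S324, F3693. After flipping Y the toolpath is (9.8581,149.3373) → (49.7322,10.9574) → (7.5702,46.1760) → (22.9684,5.9670) → (9.8581,149.3373), returning to the start.

Shape 3 is a rectangle drawn with `<polygon>`. Its stroke #000000 means engrave at S324, F3693. After flipping Y the toolpath is (12.6156,100.4974) → (36.7429,100.4974) → (36.7429,6.6155) → (12.6156,6.6155) → (12.6156,100.4974), returning to the start.

Shape 4 is a cubic bezier drawn with `<path>`. Its stroke #000000 means engrave at S324, F3693. After flipping Y the toolpath is (30.4429,180.9100) → (27.0800,167.1886) → (24.5502,147.8145) → (23.1334,124.9317) → (23.1095,100.6845) → (24.7585,77.2171) → (28.3604,56.6738) → (34.1950,41.1986) → (42.5425,32.9358).

Shape 5 is a regular polygon drawn with `<path>`. Its stroke #000000 means engrave at S324, F3693. After flipping Y the toolpath is (31.2080,58.7387) → (24.0581,64.8354) → (24.3668,74.2266) → (31.9017,79.8406) → (40.9887,77.4499) → (44.7853,68.8548) → (40.4324,60.5275) → (31.2080,58.7387), returning to the start.

Shape 6 is a rectangle drawn with `<polygon>`. Its stroke #000000 means engrave at S324, F3693. After flipping Y the toolpath is (38.1119,132.1473) → (69.4148,132.1473) → (69.4148,91.2606) → (38.1119,91.2606) → (38.1119,132.1473), returning to the start.

Shape 7 is a rectangle drawn with `<polygon>`. Its stroke #000000 means engrave at S324, F3693. After flipping Y the toolpath is (25.2170,163.6265) → (36.4995,163.6265) → (36.4995,67.8489) → (25.2170,67.8489) → (25.2170,163.6265), returning to the start.

(Gcodetools for Inkscape — laser output)
G21
G90
G0 X46.6190 Y61.0917
M3 S324
G1 X56.4008 Y10.0405 F3693
G1 X52.9417 Y138.8853
G1 X37.4350 Y157.9007
G0 X9.8581 Y149.3373
M3 S324
G1 X49.7322 Y10.9574 F3693
G1 X7.5702 Y46.1760
G1 X22.9684 Y5.9670
G1 X9.8581 Y149.3373
G0 X12.6156 Y100.4974
M3 S324
G1 X36.7429 Y100.4974 F3693
G1 X36.7429 Y6.6155
G1 X12.6156 Y6.6155
G1 X12.6156 Y100.4974
G0 X30.4429 Y180.9100
M3 S324
G1 X27.0800 Y167.1886 F3693
G1 X24.5502 Y147.8145
G1 X23.1334 Y124.9317
G1 X23.1095 Y100.6845
G1 X24.7585 Y77.2171
G1 X28.3604 Y56.6738
G1 X34.1950 Y41.1986
G1 X42.5425 Y32.9358
G0 X31.2080 Y58.7387
M3 S324
G1 X24.0581 Y64.8354 F3693
G1 X24.3668 Y74.2266
G1 X31.9017 Y79.8406
G1 X40.9887 Y77.4499
G1 X44.7853 Y68.8548
G1 X40.4324 Y60.5275
G1 X31.2080 Y58.7387
G0 X38.1119 Y132.1473
M3 S324
G1 X69.4148 Y132.1473 F3693
G1 X69.4148 Y91.2606
G1 X38.1119 Y91.2606
G1 X38.1119 Y132.1473
G0 X25.2170 Y163.6265
M3 S324
G1 X36.4995 Y163.6265 F3693
G1 X36.4995 Y67.8489
G1 X25.2170 Y67.8489
G1 X25.2170 Y163.6265
M5
G0 X0.0000 Y0.0000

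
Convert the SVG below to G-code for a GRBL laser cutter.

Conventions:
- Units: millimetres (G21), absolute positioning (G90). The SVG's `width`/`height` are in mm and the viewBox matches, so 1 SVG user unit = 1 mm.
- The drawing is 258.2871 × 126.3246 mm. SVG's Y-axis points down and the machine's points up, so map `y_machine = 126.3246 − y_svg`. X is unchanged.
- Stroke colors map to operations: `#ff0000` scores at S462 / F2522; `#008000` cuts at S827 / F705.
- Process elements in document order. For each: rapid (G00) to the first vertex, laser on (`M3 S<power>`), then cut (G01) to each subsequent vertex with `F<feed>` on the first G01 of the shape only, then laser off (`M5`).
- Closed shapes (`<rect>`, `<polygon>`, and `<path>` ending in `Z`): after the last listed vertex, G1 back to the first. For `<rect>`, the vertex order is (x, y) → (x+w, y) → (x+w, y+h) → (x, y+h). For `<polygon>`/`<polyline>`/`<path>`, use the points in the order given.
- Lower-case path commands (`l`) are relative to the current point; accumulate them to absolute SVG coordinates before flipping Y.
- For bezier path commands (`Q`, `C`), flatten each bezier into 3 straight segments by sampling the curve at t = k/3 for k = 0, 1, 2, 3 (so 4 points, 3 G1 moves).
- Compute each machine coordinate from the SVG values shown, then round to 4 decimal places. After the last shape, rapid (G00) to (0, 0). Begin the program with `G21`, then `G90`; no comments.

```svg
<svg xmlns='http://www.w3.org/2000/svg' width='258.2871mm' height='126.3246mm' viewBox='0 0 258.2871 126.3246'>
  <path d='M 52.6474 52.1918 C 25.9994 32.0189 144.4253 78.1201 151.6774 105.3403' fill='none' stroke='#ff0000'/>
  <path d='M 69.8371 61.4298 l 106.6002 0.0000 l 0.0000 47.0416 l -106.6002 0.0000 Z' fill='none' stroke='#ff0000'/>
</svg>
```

1 u = 1 mm; y_m = 126.3246 − y.

[1] `<path>` cubic bezier, #ff0000→score S462 F2522: (52.6474,74.1328) → (64.8667,75.3682) → (116.8580,51.3443) → (151.6774,20.9843)

[2] `<path>` rectangle, #ff0000→score S462 F2522: (69.8371,64.8948) → (176.4373,64.8948) → (176.4373,17.8532) → (69.8371,17.8532) → (69.8371,64.8948) (closed)

G21
G90
G00 X52.6474 Y74.1328
M3 S462
G01 X64.8667 Y75.3682 F2522
G01 X116.8580 Y51.3443
G01 X151.6774 Y20.9843
M5
G00 X69.8371 Y64.8948
M3 S462
G01 X176.4373 Y64.8948 F2522
G01 X176.4373 Y17.8532
G01 X69.8371 Y17.8532
G01 X69.8371 Y64.8948
M5
G00 X0.0000 Y0.0000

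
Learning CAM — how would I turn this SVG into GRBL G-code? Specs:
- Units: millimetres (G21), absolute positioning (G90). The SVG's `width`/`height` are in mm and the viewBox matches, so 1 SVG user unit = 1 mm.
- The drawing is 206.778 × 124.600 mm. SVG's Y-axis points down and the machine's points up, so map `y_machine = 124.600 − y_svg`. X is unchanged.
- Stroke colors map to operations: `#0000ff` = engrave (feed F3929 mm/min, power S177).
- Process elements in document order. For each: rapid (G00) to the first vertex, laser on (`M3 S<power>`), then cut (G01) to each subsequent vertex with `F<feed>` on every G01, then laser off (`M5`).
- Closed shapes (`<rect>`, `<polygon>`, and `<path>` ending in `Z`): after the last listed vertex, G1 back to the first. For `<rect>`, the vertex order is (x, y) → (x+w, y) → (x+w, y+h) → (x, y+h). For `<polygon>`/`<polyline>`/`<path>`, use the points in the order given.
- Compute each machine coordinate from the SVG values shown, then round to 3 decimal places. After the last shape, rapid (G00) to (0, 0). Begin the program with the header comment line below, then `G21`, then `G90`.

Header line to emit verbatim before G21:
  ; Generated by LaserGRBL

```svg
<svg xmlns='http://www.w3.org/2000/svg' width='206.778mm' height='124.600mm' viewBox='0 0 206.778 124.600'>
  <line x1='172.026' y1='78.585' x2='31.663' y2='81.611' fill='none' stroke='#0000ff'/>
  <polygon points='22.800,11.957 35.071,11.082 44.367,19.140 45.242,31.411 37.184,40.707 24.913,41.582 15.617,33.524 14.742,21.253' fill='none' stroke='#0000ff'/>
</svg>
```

; Generated by LaserGRBL
G21
G90
G00 X172.026 Y46.015
M3 S177
G01 X31.663 Y42.989 F3929
M5
G00 X22.800 Y112.643
M3 S177
G01 X35.071 Y113.518 F3929
G01 X44.367 Y105.460 F3929
G01 X45.242 Y93.189 F3929
G01 X37.184 Y83.893 F3929
G01 X24.913 Y83.018 F3929
G01 X15.617 Y91.076 F3929
G01 X14.742 Y103.347 F3929
G01 X22.800 Y112.643 F3929
M5
G00 X0.000 Y0.000

Since the viewBox matches the mm dimensions, user units are millimetres directly. The only transform is the Y-flip y_m = 124.600 − y_svg.

Shape 1 is a line segment drawn with `<line>`. Its stroke #0000ff means engrave at S177, F3929. After flipping Y the toolpath is (172.026,46.015) → (31.663,42.989).

Shape 2 is a regular polygon drawn with `<polygon>`. Its stroke #0000ff means engrave at S177, F3929. After flipping Y the toolpath is (22.800,112.643) → (35.071,113.518) → (44.367,105.460) → (45.242,93.189) → (37.184,83.893) → (24.913,83.018) → (15.617,91.076) → (14.742,103.347) → (22.800,112.643), returning to the start.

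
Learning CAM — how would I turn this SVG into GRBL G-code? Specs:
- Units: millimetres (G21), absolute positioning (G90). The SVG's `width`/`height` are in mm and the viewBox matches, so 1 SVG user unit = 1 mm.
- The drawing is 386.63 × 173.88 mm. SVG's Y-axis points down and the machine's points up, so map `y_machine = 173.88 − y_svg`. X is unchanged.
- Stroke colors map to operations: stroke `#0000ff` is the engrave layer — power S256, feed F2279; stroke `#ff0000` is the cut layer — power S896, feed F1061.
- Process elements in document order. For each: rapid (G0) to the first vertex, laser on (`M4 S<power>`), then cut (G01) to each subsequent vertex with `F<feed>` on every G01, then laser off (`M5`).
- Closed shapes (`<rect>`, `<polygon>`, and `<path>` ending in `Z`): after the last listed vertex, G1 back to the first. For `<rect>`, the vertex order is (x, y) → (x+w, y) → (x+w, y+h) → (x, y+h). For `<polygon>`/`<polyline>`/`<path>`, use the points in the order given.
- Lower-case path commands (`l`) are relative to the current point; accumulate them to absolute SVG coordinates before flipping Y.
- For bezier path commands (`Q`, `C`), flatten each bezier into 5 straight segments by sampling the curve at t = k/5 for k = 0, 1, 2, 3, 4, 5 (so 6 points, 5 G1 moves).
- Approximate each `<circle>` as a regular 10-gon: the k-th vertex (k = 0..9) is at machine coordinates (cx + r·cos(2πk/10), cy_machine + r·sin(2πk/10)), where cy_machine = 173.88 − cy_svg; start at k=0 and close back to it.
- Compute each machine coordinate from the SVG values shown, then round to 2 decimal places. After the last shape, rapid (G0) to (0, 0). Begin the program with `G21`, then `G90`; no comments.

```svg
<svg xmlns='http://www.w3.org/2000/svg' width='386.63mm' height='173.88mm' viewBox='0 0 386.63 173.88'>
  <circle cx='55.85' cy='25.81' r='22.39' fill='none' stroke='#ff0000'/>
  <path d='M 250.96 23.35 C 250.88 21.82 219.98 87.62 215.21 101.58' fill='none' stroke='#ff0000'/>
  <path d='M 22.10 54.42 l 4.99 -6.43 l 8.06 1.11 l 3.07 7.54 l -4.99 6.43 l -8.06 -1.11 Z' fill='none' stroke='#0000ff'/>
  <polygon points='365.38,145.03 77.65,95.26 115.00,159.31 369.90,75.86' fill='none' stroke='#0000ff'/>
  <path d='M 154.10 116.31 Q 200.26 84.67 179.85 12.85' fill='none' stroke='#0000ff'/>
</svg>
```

G21
G90
G0 X78.24 Y148.07
M4 S896
G01 X73.96 Y161.23 F1061
G01 X62.77 Y169.36 F1061
G01 X48.93 Y169.36 F1061
G01 X37.74 Y161.23 F1061
G01 X33.46 Y148.07 F1061
G01 X37.74 Y134.91 F1061
G01 X48.93 Y126.78 F1061
G01 X62.77 Y126.78 F1061
G01 X73.96 Y134.91 F1061
G01 X78.24 Y148.07 F1061
M5
G0 X250.96 Y150.53
M4 S896
G01 X247.67 Y144.32 F1061
G01 X239.72 Y127.67 F1061
G01 X229.83 Y106.31 F1061
G01 X220.75 Y85.94 F1061
G01 X215.21 Y72.30 F1061
M5
G0 X22.10 Y119.46
M4 S256
G01 X27.09 Y125.89 F2279
G01 X35.15 Y124.78 F2279
G01 X38.22 Y117.24 F2279
G01 X33.23 Y110.81 F2279
G01 X25.17 Y111.92 F2279
G01 X22.10 Y119.46 F2279
M5
G0 X365.38 Y28.85
M4 S256
G01 X77.65 Y78.62 F2279
G01 X115.00 Y14.57 F2279
G01 X369.90 Y98.02 F2279
G01 X365.38 Y28.85 F2279
M5
G0 X154.10 Y57.57
M4 S256
G01 X169.90 Y71.83 F2279
G01 X180.38 Y89.31 F2279
G01 X185.53 Y110.00 F2279
G01 X185.35 Y133.91 F2279
G01 X179.85 Y161.03 F2279
M5
G0 X0.00 Y0.00

1 u = 1 mm; y_m = 173.88 − y.

[1] `<circle>` circle, #ff0000→cut S896 F1061: (78.24,148.07) → (73.96,161.23) → (62.77,169.36) → (48.93,169.36) → (37.74,161.23) → (33.46,148.07) → (37.74,134.91) → (48.93,126.78) → (62.77,126.78) → (73.96,134.91) → (78.24,148.07) (closed)

[2] `<path>` cubic bezier, #ff0000→cut S896 F1061: (250.96,150.53) → (247.67,144.32) → (239.72,127.67) → (229.83,106.31) → (220.75,85.94) → (215.21,72.30)

[3] `<path>` regular polygon, #0000ff→engrave S256 F2279: (22.10,119.46) → (27.09,125.89) → (35.15,124.78) → (38.22,117.24) → (33.23,110.81) → (25.17,111.92) → (22.10,119.46) (closed)

[4] `<polygon>` closed polygon, #0000ff→engrave S256 F2279: (365.38,28.85) → (77.65,78.62) → (115.00,14.57) → (369.90,98.02) → (365.38,28.85) (closed)

[5] `<path>` quadratic bezier, #0000ff→engrave S256 F2279: (154.10,57.57) → (169.90,71.83) → (180.38,89.31) → (185.53,110.00) → (185.35,133.91) → (179.85,161.03)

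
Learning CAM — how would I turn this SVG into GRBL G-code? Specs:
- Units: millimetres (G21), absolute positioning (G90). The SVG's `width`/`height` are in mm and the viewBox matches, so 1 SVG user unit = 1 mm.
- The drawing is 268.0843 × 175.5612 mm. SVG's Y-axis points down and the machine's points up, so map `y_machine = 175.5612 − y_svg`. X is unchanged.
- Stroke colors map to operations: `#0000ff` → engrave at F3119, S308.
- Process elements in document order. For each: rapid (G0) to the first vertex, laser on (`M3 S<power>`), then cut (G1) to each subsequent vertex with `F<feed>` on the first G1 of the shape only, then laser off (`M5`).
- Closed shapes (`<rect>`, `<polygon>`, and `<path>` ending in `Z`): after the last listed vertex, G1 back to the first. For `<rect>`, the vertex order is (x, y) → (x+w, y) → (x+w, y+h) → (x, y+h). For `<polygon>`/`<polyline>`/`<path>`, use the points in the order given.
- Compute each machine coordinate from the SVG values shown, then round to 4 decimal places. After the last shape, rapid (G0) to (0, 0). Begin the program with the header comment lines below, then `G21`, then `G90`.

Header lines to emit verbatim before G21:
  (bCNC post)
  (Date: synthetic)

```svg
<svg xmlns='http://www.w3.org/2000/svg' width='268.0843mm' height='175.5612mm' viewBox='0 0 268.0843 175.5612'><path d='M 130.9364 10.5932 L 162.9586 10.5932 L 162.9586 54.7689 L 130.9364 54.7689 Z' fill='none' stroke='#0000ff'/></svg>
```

(bCNC post)
(Date: synthetic)
G21
G90
G0 X130.9364 Y164.9680
M3 S308
G1 X162.9586 Y164.9680 F3119
G1 X162.9586 Y120.7923
G1 X130.9364 Y120.7923
G1 X130.9364 Y164.9680
M5
G0 X0.0000 Y0.0000

1 u = 1 mm; y_m = 175.5612 − y.

[1] `<path>` rectangle, #0000ff→engrave S308 F3119: (130.9364,164.9680) → (162.9586,164.9680) → (162.9586,120.7923) → (130.9364,120.7923) → (130.9364,164.9680) (closed)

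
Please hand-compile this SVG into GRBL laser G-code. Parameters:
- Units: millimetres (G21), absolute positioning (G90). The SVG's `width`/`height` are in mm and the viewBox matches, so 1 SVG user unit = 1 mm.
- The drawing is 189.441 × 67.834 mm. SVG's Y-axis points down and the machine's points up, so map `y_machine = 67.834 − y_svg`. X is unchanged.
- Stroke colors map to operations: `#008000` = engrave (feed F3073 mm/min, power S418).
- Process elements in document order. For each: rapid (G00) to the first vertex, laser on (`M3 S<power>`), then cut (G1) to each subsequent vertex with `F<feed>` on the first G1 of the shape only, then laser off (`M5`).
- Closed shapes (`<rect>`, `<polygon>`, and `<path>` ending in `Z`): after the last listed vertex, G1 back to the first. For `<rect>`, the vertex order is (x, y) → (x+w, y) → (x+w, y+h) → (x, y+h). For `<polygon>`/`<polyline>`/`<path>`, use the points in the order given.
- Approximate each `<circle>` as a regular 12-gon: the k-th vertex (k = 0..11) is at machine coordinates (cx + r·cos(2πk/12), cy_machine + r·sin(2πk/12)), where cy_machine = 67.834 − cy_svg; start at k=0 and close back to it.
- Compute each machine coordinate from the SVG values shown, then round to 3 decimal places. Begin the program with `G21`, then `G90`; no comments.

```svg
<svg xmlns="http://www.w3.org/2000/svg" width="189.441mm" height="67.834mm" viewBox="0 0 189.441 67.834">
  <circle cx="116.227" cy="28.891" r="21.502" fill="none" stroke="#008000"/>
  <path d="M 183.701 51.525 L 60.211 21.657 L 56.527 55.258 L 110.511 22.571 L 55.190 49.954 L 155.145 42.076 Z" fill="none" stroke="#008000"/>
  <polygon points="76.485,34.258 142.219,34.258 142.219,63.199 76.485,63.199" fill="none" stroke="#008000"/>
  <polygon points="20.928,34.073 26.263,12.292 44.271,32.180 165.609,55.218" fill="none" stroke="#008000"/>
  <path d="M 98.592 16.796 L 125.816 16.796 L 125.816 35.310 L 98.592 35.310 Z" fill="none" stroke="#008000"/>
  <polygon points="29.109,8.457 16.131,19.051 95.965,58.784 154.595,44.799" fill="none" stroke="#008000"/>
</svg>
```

1 u = 1 mm; y_m = 67.834 − y.

[1] `<circle>` circle, #008000→engrave S418 F3073: (137.729,38.943) → (134.848,49.694) → (126.978,57.564) → (116.227,60.445) → (105.476,57.564) → (97.606,49.694) → (94.725,38.943) → (97.606,28.192) → (105.476,20.322) → (116.227,17.441) → (126.978,20.322) → (134.848,28.192) → (137.729,38.943) (closed)

[2] `<path>` closed polygon, #008000→engrave S418 F3073: (183.701,16.309) → (60.211,46.177) → (56.527,12.576) → (110.511,45.263) → (55.190,17.880) → (155.145,25.758) → (183.701,16.309) (closed)

[3] `<polygon>` rectangle, #008000→engrave S418 F3073: (76.485,33.576) → (142.219,33.576) → (142.219,4.635) → (76.485,4.635) → (76.485,33.576) (closed)

[4] `<polygon>` closed polygon, #008000→engrave S418 F3073: (20.928,33.761) → (26.263,55.542) → (44.271,35.654) → (165.609,12.616) → (20.928,33.761) (closed)

[5] `<path>` rectangle, #008000→engrave S418 F3073: (98.592,51.038) → (125.816,51.038) → (125.816,32.524) → (98.592,32.524) → (98.592,51.038) (closed)

[6] `<polygon>` closed polygon, #008000→engrave S418 F3073: (29.109,59.377) → (16.131,48.783) → (95.965,9.050) → (154.595,23.035) → (29.109,59.377) (closed)

G21
G90
G00 X137.729 Y38.943
M3 S418
G1 X134.848 Y49.694 F3073
G1 X126.978 Y57.564
G1 X116.227 Y60.445
G1 X105.476 Y57.564
G1 X97.606 Y49.694
G1 X94.725 Y38.943
G1 X97.606 Y28.192
G1 X105.476 Y20.322
G1 X116.227 Y17.441
G1 X126.978 Y20.322
G1 X134.848 Y28.192
G1 X137.729 Y38.943
M5
G00 X183.701 Y16.309
M3 S418
G1 X60.211 Y46.177 F3073
G1 X56.527 Y12.576
G1 X110.511 Y45.263
G1 X55.190 Y17.880
G1 X155.145 Y25.758
G1 X183.701 Y16.309
M5
G00 X76.485 Y33.576
M3 S418
G1 X142.219 Y33.576 F3073
G1 X142.219 Y4.635
G1 X76.485 Y4.635
G1 X76.485 Y33.576
M5
G00 X20.928 Y33.761
M3 S418
G1 X26.263 Y55.542 F3073
G1 X44.271 Y35.654
G1 X165.609 Y12.616
G1 X20.928 Y33.761
M5
G00 X98.592 Y51.038
M3 S418
G1 X125.816 Y51.038 F3073
G1 X125.816 Y32.524
G1 X98.592 Y32.524
G1 X98.592 Y51.038
M5
G00 X29.109 Y59.377
M3 S418
G1 X16.131 Y48.783 F3073
G1 X95.965 Y9.050
G1 X154.595 Y23.035
G1 X29.109 Y59.377
M5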